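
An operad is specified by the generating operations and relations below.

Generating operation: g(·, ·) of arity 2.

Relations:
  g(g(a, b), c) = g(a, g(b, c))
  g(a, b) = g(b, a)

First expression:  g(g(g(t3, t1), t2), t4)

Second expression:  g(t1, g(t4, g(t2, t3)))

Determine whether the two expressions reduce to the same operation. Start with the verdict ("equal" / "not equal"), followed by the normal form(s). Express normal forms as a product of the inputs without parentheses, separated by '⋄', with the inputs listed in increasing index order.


equal — both sides give t1 ⋄ t2 ⋄ t3 ⋄ t4

The first composite normalizes to t1 ⋄ t2 ⋄ t3 ⋄ t4
The second composite normalizes to t1 ⋄ t2 ⋄ t3 ⋄ t4
Same normal form: equal.


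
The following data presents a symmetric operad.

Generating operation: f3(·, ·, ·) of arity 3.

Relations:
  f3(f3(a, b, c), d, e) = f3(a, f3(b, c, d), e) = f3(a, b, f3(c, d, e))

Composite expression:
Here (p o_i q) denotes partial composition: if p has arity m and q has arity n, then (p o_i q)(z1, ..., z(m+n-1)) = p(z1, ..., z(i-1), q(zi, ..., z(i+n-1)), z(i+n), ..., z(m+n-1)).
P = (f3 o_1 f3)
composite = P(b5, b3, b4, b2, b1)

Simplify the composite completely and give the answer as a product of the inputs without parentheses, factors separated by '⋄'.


b5 ⋄ b3 ⋄ b4 ⋄ b2 ⋄ b1

Key point: f3 is associative — brackets drop, the b-order remains.
f3(b5, b3, b4) unparenthesizes to b5 ⋄ b3 ⋄ b4
f3(f3(b5, b3, b4), b2, b1) unparenthesizes to b5 ⋄ b3 ⋄ b4 ⋄ b2 ⋄ b1


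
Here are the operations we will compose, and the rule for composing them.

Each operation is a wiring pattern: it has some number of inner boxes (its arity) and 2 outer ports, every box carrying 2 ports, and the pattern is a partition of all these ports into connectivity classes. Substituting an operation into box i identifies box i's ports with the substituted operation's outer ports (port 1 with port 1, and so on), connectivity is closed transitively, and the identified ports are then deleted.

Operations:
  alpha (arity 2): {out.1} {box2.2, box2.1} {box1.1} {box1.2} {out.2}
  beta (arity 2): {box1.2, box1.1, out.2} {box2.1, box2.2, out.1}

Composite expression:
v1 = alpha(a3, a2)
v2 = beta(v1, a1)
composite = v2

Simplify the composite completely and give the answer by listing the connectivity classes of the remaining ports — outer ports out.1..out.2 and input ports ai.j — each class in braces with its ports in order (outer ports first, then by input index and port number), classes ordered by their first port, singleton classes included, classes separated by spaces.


Reachability decides: close wires over beta-identified ports.
through alpha, on inputs (a3, a2): {out.1} {out.2} {a2.1, a2.2} {a3.1} {a3.2} (out.j = stage outer ports)
through beta, on inputs (a3, a2, a1): {out.1, a1.1, a1.2} {out.2} {a2.1, a2.2} {a3.1} {a3.2} (out.j = stage outer ports)

{out.1, a1.1, a1.2} {out.2} {a2.1, a2.2} {a3.1} {a3.2}


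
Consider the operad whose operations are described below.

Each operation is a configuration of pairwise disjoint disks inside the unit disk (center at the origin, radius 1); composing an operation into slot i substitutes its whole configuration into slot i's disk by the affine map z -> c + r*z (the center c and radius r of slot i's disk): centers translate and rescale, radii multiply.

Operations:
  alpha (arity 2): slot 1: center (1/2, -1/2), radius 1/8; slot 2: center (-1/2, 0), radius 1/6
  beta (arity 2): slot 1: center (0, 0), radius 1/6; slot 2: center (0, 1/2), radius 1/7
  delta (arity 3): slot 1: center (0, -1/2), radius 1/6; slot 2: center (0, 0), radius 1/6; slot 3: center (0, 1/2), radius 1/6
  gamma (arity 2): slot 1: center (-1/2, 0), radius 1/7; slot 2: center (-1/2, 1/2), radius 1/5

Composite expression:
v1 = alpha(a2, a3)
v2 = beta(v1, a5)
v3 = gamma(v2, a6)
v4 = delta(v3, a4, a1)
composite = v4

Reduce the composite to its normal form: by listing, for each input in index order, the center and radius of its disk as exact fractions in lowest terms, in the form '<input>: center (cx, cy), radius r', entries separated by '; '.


a1: center (0, 1/2), radius 1/6; a2: center (-41/504, -253/504), radius 1/2016; a3: center (-43/504, -1/2), radius 1/1512; a4: center (0, 0), radius 1/6; a5: center (-1/12, -41/84), radius 1/294; a6: center (-1/12, -5/12), radius 1/30


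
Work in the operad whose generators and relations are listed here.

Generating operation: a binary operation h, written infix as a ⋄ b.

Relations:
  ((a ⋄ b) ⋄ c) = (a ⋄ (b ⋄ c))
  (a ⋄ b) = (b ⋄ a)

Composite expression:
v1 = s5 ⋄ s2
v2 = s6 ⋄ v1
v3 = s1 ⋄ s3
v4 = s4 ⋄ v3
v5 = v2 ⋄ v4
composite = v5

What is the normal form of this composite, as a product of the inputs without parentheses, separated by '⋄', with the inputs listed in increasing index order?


Any arrangement under h is one operation, so sort the s-inputs.
(s5 ⋄ s2) spells out as s5 ⋄ s2
(s6 ⋄ (s5 ⋄ s2)) spells out as s6 ⋄ s5 ⋄ s2
(s1 ⋄ s3) spells out as s1 ⋄ s3
(s4 ⋄ (s1 ⋄ s3)) spells out as s4 ⋄ s1 ⋄ s3
((s6 ⋄ (s5 ⋄ s2)) ⋄ (s4 ⋄ (s1 ⋄ s3))) spells out as s6 ⋄ s5 ⋄ s2 ⋄ s4 ⋄ s1 ⋄ s3
putting the inputs in ascending order: s1 ⋄ s2 ⋄ s3 ⋄ s4 ⋄ s5 ⋄ s6

s1 ⋄ s2 ⋄ s3 ⋄ s4 ⋄ s5 ⋄ s6


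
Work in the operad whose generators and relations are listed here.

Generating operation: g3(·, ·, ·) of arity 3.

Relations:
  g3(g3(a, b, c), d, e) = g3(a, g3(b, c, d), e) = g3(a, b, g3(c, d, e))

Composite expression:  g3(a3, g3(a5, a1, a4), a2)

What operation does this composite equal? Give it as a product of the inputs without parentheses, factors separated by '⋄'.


The g3-tree's shape is irrelevant; the a-reading-order decides.
g3(a5, a1, a4) unparenthesizes to a5 ⋄ a1 ⋄ a4
g3(a3, g3(a5, a1, a4), a2) unparenthesizes to a3 ⋄ a5 ⋄ a1 ⋄ a4 ⋄ a2

a3 ⋄ a5 ⋄ a1 ⋄ a4 ⋄ a2


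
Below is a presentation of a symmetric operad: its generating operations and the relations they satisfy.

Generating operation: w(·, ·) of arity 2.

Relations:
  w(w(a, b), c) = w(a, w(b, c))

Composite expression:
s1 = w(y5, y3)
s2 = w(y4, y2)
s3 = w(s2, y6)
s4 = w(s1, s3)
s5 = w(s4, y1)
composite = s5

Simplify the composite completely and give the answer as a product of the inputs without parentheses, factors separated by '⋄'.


y5 ⋄ y3 ⋄ y4 ⋄ y2 ⋄ y6 ⋄ y1

Key point: w is associative — brackets drop, the y-order remains.
w(y5, y3) linearizes to y5 ⋄ y3
w(y4, y2) linearizes to y4 ⋄ y2
w(w(y4, y2), y6) linearizes to y4 ⋄ y2 ⋄ y6
w(w(y5, y3), w(w(y4, y2), y6)) linearizes to y5 ⋄ y3 ⋄ y4 ⋄ y2 ⋄ y6
w(w(w(y5, y3), w(w(y4, y2), y6)), y1) linearizes to y5 ⋄ y3 ⋄ y4 ⋄ y2 ⋄ y6 ⋄ y1


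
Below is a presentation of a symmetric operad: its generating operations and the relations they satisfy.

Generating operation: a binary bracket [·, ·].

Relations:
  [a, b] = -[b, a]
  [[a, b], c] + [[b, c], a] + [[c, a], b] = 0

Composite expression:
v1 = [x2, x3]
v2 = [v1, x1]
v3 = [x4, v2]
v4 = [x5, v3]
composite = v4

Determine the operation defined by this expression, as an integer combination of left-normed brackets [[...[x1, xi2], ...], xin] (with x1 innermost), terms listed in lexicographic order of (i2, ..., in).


Skip Jacobi rewriting: expand, keep x1-initial words, read off terms.
Composite bracket: [x5, [x4, [[x2, x3], x1]]]
Each bracket splits as ab - ba, giving 16 signed words (2^4 = 16).
Coefficients come from the x1-initial words:
  sign of x1x2x3x4x5 is -1, so it contributes -[[[[x1, x2], x3], x4], x5]
  sign of x1x3x2x4x5 is +1, so it contributes +[[[[x1, x3], x2], x4], x5]

-[[[[x1, x2], x3], x4], x5] + [[[[x1, x3], x2], x4], x5]


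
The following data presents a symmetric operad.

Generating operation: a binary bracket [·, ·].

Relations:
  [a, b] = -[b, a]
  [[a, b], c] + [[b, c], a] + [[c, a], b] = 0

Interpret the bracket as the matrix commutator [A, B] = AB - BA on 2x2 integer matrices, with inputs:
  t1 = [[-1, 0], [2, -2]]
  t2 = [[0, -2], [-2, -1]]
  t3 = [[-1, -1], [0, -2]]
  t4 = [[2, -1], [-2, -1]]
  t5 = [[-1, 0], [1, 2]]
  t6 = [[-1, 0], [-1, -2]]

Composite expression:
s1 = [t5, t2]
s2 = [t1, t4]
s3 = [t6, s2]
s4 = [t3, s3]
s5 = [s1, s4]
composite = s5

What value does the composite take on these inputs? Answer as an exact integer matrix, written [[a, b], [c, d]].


[t5, t2] = [[2, 6], [-5, -2]]
[t1, t4] = [[2, -1], [8, -2]]
[t6, [t1, t4]] = [[-1, -1], [-12, 1]]
[t3, [t6, [t1, t4]]] = [[12, -3], [12, -12]]
[[t5, t2], [t3, [t6, [t1, t4]]]] = [[57, -156], [-168, -57]]

[[57, -156], [-168, -57]]


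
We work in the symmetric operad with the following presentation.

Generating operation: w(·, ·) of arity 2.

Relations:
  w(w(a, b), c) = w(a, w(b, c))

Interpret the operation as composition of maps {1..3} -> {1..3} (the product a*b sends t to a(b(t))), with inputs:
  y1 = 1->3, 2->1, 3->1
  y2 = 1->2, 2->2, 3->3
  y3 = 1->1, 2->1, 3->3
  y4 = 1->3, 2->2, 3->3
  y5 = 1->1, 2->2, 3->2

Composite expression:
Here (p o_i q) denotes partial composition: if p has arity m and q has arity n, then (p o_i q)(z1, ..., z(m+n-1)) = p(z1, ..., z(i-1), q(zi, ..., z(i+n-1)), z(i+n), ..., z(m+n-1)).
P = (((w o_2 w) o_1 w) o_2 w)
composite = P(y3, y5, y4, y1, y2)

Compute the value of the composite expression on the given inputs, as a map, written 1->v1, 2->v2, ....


w(y5, y4) = 1->2, 2->2, 3->2
w(y3, w(y5, y4)) = 1->1, 2->1, 3->1
w(y1, y2) = 1->1, 2->1, 3->1
w(w(y3, w(y5, y4)), w(y1, y2)) = 1->1, 2->1, 3->1

1->1, 2->1, 3->1


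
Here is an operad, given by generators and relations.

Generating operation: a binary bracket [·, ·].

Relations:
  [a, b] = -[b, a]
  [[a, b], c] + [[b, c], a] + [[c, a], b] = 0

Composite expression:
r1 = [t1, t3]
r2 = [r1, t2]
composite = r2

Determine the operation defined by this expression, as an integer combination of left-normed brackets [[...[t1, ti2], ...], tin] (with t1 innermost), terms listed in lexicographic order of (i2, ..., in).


Left-normed coefficients sit on the t1-initial expansion words.
Composite bracket: [[t1, t3], t2]
Each bracket splits as ab - ba, giving 4 signed words (2^2 = 4).
Coefficients come from the t1-initial words:
  from t1t3t2, sign +1: term +[[t1, t3], t2]

[[t1, t3], t2]


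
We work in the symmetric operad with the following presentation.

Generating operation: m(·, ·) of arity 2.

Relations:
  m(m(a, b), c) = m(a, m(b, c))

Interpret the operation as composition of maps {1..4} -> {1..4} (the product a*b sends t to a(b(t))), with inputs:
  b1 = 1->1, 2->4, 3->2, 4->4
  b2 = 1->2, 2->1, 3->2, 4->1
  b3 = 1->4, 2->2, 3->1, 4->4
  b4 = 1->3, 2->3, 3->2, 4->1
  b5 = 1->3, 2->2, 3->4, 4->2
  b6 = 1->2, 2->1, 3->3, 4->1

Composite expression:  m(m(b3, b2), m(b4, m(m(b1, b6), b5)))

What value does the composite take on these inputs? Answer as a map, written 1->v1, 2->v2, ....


m(b3, b2) = 1->2, 2->4, 3->2, 4->4
m(b1, b6) = 1->4, 2->1, 3->2, 4->1
m(m(b1, b6), b5) = 1->2, 2->1, 3->1, 4->1
m(b4, m(m(b1, b6), b5)) = 1->3, 2->3, 3->3, 4->3
m(m(b3, b2), m(b4, m(m(b1, b6), b5))) = 1->2, 2->2, 3->2, 4->2

1->2, 2->2, 3->2, 4->2


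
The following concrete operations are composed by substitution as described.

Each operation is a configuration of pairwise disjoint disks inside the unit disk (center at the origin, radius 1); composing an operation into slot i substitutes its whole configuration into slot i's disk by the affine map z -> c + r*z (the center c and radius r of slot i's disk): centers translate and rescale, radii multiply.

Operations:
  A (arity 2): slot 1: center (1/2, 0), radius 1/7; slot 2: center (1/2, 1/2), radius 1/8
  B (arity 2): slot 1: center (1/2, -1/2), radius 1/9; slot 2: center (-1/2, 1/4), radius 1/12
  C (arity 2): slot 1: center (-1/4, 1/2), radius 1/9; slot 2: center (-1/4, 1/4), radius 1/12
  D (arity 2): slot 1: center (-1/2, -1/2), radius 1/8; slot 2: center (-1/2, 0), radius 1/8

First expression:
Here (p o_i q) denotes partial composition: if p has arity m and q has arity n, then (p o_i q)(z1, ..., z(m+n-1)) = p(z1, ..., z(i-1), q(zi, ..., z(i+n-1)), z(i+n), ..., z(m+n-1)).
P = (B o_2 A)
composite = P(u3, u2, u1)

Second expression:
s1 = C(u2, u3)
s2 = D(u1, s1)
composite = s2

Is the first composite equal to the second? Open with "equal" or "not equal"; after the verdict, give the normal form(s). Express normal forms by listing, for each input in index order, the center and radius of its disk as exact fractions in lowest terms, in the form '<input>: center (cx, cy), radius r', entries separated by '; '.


not equal — first u1: center (-11/24, 7/24), radius 1/96; u2: center (-11/24, 1/4), radius 1/84; u3: center (1/2, -1/2), radius 1/9, second u1: center (-1/2, -1/2), radius 1/8; u2: center (-17/32, 1/16), radius 1/72; u3: center (-17/32, 1/32), radius 1/96

In normal form, the first expression is u1: center (-11/24, 7/24), radius 1/96; u2: center (-11/24, 1/4), radius 1/84; u3: center (1/2, -1/2), radius 1/9
In normal form, the second expression is u1: center (-1/2, -1/2), radius 1/8; u2: center (-17/32, 1/16), radius 1/72; u3: center (-17/32, 1/32), radius 1/96
Different reductions; not equal.


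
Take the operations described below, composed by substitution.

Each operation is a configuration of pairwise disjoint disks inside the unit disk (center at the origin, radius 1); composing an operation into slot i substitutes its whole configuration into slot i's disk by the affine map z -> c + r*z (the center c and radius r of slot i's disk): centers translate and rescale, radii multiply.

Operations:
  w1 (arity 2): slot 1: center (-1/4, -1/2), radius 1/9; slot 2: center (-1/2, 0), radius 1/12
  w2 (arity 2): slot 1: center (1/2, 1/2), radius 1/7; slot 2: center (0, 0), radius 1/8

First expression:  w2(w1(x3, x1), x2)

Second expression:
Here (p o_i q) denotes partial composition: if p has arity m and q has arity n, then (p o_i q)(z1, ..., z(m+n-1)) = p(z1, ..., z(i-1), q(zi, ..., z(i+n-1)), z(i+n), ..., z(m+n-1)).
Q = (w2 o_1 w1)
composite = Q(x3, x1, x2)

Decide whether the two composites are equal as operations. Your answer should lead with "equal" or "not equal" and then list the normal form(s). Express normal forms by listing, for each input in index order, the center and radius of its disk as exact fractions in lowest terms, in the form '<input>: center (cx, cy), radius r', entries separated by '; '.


equal — both sides give x1: center (3/7, 1/2), radius 1/84; x2: center (0, 0), radius 1/8; x3: center (13/28, 3/7), radius 1/63

The first expression reduces to x1: center (3/7, 1/2), radius 1/84; x2: center (0, 0), radius 1/8; x3: center (13/28, 3/7), radius 1/63
The second expression reduces to x1: center (3/7, 1/2), radius 1/84; x2: center (0, 0), radius 1/8; x3: center (13/28, 3/7), radius 1/63
Both agree, so they are equal.


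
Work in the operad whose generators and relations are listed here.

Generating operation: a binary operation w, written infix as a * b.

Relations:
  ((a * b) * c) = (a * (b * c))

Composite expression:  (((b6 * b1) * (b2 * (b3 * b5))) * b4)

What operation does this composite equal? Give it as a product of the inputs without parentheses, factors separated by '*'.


b6 * b1 * b2 * b3 * b5 * b4

All parenthesizations of w agree; list the b-inputs left to right.
(b6 * b1) collapses to b6 * b1
(b3 * b5) collapses to b3 * b5
(b2 * (b3 * b5)) collapses to b2 * b3 * b5
((b6 * b1) * (b2 * (b3 * b5))) collapses to b6 * b1 * b2 * b3 * b5
(((b6 * b1) * (b2 * (b3 * b5))) * b4) collapses to b6 * b1 * b2 * b3 * b5 * b4


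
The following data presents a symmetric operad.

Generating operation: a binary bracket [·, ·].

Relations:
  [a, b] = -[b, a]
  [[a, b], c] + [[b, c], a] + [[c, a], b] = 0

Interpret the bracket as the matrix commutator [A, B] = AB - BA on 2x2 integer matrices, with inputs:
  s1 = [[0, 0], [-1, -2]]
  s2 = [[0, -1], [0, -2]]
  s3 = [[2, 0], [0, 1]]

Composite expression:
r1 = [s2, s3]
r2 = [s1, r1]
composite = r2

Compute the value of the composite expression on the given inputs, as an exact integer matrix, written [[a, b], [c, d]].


[[1, 2], [0, -1]]


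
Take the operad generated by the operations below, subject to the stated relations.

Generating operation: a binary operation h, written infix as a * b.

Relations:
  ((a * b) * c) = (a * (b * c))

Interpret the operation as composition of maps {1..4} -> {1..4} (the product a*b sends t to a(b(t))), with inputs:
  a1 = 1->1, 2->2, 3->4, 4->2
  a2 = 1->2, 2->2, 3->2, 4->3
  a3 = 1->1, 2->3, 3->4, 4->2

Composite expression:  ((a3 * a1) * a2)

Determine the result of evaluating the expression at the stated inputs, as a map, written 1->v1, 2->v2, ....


1->3, 2->3, 3->3, 4->2

(a3 * a1) = 1->1, 2->3, 3->2, 4->3
((a3 * a1) * a2) = 1->3, 2->3, 3->3, 4->2


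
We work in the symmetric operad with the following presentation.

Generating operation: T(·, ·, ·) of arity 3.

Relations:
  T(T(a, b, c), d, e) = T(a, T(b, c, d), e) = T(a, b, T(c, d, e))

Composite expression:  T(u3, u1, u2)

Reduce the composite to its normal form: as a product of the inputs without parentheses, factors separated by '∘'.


u3 ∘ u1 ∘ u2

Associativity of T dissolves the nesting; only the u-input order survives.
T(u3, u1, u2) unparenthesizes to u3 ∘ u1 ∘ u2


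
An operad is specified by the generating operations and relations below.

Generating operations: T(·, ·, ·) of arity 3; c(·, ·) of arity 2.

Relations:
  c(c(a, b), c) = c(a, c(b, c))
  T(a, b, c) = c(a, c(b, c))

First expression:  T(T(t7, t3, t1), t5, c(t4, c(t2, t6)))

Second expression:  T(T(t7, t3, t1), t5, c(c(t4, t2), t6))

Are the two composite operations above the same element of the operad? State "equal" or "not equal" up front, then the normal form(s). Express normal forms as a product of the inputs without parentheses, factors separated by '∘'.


equal; the common form is t7 ∘ t3 ∘ t1 ∘ t5 ∘ t4 ∘ t2 ∘ t6

Reducing the first expression gives t7 ∘ t3 ∘ t1 ∘ t5 ∘ t4 ∘ t2 ∘ t6
Reducing the second expression gives t7 ∘ t3 ∘ t1 ∘ t5 ∘ t4 ∘ t2 ∘ t6
Same normal form: equal.


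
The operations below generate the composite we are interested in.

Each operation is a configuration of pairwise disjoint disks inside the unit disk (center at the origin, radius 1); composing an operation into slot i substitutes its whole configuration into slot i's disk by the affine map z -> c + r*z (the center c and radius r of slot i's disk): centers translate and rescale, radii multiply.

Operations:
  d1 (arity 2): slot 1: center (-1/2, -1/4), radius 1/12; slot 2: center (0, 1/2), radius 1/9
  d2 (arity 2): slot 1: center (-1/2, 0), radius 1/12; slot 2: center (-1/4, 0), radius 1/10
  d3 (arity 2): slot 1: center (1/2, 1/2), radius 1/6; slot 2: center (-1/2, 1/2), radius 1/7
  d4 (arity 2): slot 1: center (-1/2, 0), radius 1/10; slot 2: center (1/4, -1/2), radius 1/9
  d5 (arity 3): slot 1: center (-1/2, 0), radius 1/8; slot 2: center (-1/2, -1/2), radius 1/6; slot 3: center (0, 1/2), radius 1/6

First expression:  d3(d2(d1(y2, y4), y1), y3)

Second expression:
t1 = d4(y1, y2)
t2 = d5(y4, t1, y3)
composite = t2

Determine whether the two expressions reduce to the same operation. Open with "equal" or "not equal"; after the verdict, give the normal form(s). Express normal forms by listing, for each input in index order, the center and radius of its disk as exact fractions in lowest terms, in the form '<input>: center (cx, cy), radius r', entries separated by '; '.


not equal; first: y1: center (11/24, 1/2), radius 1/60; y2: center (59/144, 143/288), radius 1/864; y3: center (-1/2, 1/2), radius 1/7; y4: center (5/12, 73/144), radius 1/648; second: y1: center (-7/12, -1/2), radius 1/60; y2: center (-11/24, -7/12), radius 1/54; y3: center (0, 1/2), radius 1/6; y4: center (-1/2, 0), radius 1/8


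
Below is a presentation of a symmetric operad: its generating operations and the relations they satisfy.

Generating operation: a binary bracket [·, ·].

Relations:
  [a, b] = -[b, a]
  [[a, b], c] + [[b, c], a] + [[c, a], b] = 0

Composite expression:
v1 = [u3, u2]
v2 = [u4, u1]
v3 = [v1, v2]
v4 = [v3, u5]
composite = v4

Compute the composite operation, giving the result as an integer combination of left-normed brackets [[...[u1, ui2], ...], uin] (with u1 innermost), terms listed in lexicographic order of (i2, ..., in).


-[[[[u1, u4], u2], u3], u5] + [[[[u1, u4], u3], u2], u5]

Antisymmetry and Jacobi reduce to u1-anchored left-normed brackets.
Composite bracket: [[[u3, u2], [u4, u1]], u5]
Under [a, b] = ab - ba we get 16 signed associative words (2^4 = 16).
Only words starting with u1 matter:
  from u1u4u2u3u5, sign -1: term -[[[[u1, u4], u2], u3], u5]
  from u1u4u3u2u5, sign +1: term +[[[[u1, u4], u3], u2], u5]


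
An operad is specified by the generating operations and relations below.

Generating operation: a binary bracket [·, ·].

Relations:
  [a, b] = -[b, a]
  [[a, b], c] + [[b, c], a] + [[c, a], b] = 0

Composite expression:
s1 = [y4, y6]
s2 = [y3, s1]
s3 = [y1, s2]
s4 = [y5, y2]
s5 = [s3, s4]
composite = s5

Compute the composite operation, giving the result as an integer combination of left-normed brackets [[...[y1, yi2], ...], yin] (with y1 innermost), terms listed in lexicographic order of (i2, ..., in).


Skip Jacobi rewriting: expand, keep y1-initial words, read off terms.
Composite bracket: [[y1, [y3, [y4, y6]]], [y5, y2]]
Under [a, b] = ab - ba we get 32 signed associative words (2^5 = 32).
The y1-initial words carry the normal form:
  y1y3y4y6y2y5 (sign -1) contributes -[[[[[y1, y3], y4], y6], y2], y5]
  y1y3y4y6y5y2 (sign +1) contributes +[[[[[y1, y3], y4], y6], y5], y2]
  y1y3y6y4y2y5 (sign +1) contributes +[[[[[y1, y3], y6], y4], y2], y5]
  y1y3y6y4y5y2 (sign -1) contributes -[[[[[y1, y3], y6], y4], y5], y2]
  y1y4y6y3y2y5 (sign +1) contributes +[[[[[y1, y4], y6], y3], y2], y5]
  y1y4y6y3y5y2 (sign -1) contributes -[[[[[y1, y4], y6], y3], y5], y2]
  y1y6y4y3y2y5 (sign -1) contributes -[[[[[y1, y6], y4], y3], y2], y5]
  y1y6y4y3y5y2 (sign +1) contributes +[[[[[y1, y6], y4], y3], y5], y2]

-[[[[[y1, y3], y4], y6], y2], y5] + [[[[[y1, y3], y4], y6], y5], y2] + [[[[[y1, y3], y6], y4], y2], y5] - [[[[[y1, y3], y6], y4], y5], y2] + [[[[[y1, y4], y6], y3], y2], y5] - [[[[[y1, y4], y6], y3], y5], y2] - [[[[[y1, y6], y4], y3], y2], y5] + [[[[[y1, y6], y4], y3], y5], y2]


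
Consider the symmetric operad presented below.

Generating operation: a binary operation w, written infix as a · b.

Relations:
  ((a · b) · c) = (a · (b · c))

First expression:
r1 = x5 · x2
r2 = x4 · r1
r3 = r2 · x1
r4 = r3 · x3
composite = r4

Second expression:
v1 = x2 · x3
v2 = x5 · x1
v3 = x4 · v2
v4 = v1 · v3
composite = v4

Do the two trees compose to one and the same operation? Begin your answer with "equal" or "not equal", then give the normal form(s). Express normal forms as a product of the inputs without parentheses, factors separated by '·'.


not equal — first x4 · x5 · x2 · x1 · x3, second x2 · x3 · x4 · x5 · x1

The first expression reduces to x4 · x5 · x2 · x1 · x3
The second expression reduces to x2 · x3 · x4 · x5 · x1
Distinct normal forms: not equal.


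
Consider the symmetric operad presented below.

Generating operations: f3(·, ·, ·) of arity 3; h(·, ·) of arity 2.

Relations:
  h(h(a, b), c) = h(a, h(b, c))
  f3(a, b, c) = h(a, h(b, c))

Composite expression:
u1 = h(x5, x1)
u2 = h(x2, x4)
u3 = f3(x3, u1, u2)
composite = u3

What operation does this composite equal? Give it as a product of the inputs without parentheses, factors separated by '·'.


x3 · x5 · x1 · x2 · x4

The f3-tree's shape is irrelevant; the x-reading-order decides.
h(x5, x1) flattens to x5 · x1
h(x2, x4) flattens to x2 · x4
f3(x3, h(x5, x1), h(x2, x4)) flattens to x3 · x5 · x1 · x2 · x4


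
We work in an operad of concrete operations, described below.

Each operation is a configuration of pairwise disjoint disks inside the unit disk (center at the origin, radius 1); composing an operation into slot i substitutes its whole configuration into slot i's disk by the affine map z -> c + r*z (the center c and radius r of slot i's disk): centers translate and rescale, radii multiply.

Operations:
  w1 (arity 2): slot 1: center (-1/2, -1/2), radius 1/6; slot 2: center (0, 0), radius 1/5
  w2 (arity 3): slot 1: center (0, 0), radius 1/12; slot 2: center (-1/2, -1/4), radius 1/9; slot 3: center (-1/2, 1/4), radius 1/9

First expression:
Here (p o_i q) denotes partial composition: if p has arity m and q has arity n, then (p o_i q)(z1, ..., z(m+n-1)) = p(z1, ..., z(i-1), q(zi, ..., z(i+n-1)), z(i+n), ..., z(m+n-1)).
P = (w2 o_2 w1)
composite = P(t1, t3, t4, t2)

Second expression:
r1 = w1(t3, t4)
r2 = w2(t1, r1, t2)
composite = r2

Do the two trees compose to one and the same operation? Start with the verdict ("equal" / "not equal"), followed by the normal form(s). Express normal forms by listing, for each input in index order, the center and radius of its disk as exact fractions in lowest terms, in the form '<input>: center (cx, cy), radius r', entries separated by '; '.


equal: each reduces to t1: center (0, 0), radius 1/12; t2: center (-1/2, 1/4), radius 1/9; t3: center (-5/9, -11/36), radius 1/54; t4: center (-1/2, -1/4), radius 1/45

The first composite normalizes to t1: center (0, 0), radius 1/12; t2: center (-1/2, 1/4), radius 1/9; t3: center (-5/9, -11/36), radius 1/54; t4: center (-1/2, -1/4), radius 1/45
The second composite normalizes to t1: center (0, 0), radius 1/12; t2: center (-1/2, 1/4), radius 1/9; t3: center (-5/9, -11/36), radius 1/54; t4: center (-1/2, -1/4), radius 1/45
Identical normal forms: equal.


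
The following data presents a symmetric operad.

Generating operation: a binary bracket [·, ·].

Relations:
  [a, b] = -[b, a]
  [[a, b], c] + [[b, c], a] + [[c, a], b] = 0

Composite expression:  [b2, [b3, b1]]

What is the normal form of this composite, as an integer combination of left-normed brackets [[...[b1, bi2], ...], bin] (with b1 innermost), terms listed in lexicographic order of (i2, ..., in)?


[[b1, b3], b2]


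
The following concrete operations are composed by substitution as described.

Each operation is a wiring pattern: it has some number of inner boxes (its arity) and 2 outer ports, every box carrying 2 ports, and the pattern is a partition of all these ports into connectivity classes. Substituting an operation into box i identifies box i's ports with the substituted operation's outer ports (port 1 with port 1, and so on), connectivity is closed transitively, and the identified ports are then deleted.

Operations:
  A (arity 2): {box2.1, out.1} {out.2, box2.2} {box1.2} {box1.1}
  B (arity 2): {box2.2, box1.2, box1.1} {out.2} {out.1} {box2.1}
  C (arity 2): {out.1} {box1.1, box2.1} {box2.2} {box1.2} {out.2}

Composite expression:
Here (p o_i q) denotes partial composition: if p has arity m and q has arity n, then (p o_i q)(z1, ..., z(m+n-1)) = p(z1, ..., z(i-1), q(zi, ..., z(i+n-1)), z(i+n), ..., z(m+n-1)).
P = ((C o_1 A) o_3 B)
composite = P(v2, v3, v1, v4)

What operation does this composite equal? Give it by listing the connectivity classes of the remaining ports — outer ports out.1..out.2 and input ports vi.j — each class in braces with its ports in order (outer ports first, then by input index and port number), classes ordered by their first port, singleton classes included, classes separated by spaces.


Connectivity passes through glued C-boundaries; trace each wire chain.
the subtree at A composes to {out.1, v3.1} {out.2, v3.2} {v2.1} {v2.2} on (v2, v3); out.j = own outer ports
the subtree at B composes to {out.1} {out.2} {v1.1, v1.2, v4.2} {v4.1} on (v1, v4); out.j = own outer ports
the subtree at C composes to {out.1} {out.2} {v1.1, v1.2, v4.2} {v2.1} {v2.2} {v3.1} {v3.2} {v4.1} on (v2, v3, v1, v4); out.j = own outer ports

{out.1} {out.2} {v1.1, v1.2, v4.2} {v2.1} {v2.2} {v3.1} {v3.2} {v4.1}


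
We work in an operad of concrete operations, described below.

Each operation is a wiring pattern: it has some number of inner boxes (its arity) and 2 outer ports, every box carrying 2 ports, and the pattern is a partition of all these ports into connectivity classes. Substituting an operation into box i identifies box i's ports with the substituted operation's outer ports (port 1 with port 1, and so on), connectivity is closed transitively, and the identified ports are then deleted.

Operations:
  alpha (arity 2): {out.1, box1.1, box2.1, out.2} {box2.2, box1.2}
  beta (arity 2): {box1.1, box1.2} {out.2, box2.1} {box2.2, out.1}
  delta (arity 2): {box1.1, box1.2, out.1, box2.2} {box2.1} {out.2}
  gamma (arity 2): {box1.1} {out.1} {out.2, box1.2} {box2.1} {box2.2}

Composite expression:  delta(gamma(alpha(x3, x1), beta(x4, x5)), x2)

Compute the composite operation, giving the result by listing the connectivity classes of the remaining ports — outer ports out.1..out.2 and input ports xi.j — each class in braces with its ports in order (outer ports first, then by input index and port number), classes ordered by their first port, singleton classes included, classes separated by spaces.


{out.1, x1.1, x2.2, x3.1} {out.2} {x1.2, x3.2} {x2.1} {x4.1, x4.2} {x5.1} {x5.2}

After gluing at delta, chains via deleted ports link the x-ports.
composing alpha on (x3, x1), with out.j its own outer ports: {out.1, out.2, x1.1, x3.1} {x1.2, x3.2}
composing beta on (x4, x5), with out.j its own outer ports: {out.1, x5.2} {out.2, x5.1} {x4.1, x4.2}
composing gamma on (x3, x1, x4, x5), with out.j its own outer ports: {out.1} {out.2, x1.1, x3.1} {x1.2, x3.2} {x4.1, x4.2} {x5.1} {x5.2}
composing delta on (x3, x1, x4, x5, x2), with out.j its own outer ports: {out.1, x1.1, x2.2, x3.1} {out.2} {x1.2, x3.2} {x2.1} {x4.1, x4.2} {x5.1} {x5.2}


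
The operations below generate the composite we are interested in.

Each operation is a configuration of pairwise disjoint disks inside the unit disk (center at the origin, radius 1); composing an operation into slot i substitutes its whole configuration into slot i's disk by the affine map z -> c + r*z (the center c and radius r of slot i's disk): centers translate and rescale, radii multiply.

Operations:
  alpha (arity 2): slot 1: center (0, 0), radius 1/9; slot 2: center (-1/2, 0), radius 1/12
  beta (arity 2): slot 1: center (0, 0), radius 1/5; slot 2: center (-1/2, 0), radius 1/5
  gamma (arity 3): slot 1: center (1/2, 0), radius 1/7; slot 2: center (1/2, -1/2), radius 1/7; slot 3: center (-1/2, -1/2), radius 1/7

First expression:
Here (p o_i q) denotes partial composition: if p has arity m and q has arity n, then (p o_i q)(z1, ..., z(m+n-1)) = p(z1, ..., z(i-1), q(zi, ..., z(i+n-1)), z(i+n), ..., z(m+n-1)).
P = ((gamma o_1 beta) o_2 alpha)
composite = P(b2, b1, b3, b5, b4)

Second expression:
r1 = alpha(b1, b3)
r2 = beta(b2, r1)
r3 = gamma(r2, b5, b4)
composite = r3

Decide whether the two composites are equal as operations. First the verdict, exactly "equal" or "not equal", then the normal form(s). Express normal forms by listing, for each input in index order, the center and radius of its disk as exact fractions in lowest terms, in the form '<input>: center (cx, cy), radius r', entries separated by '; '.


equal; both compose to b1: center (3/7, 0), radius 1/315; b2: center (1/2, 0), radius 1/35; b3: center (29/70, 0), radius 1/420; b4: center (-1/2, -1/2), radius 1/7; b5: center (1/2, -1/2), radius 1/7

The first expression, normalized: b1: center (3/7, 0), radius 1/315; b2: center (1/2, 0), radius 1/35; b3: center (29/70, 0), radius 1/420; b4: center (-1/2, -1/2), radius 1/7; b5: center (1/2, -1/2), radius 1/7
The second expression, normalized: b1: center (3/7, 0), radius 1/315; b2: center (1/2, 0), radius 1/35; b3: center (29/70, 0), radius 1/420; b4: center (-1/2, -1/2), radius 1/7; b5: center (1/2, -1/2), radius 1/7
Both agree, so they are equal.


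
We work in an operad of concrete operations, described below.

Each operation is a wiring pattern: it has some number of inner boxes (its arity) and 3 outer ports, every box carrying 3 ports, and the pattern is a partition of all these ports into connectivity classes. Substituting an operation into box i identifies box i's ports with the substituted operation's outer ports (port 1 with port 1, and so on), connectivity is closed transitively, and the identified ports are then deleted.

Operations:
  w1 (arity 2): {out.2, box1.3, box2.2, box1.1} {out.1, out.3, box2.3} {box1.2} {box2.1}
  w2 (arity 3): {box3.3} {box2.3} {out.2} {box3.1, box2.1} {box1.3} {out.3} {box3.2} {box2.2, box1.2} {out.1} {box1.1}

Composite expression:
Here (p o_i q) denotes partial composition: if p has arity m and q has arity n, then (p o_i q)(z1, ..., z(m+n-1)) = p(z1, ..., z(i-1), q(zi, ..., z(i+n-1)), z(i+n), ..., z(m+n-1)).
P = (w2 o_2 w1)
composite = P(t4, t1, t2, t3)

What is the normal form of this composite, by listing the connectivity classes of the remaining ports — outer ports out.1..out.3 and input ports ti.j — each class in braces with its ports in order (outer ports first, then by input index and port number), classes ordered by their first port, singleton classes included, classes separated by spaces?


{out.1} {out.2} {out.3} {t1.1, t1.3, t2.2, t4.2} {t1.2} {t2.1} {t2.3, t3.1} {t3.2} {t3.3} {t4.1} {t4.3}

Reachability decides: close wires over w2-identified ports.
through w1, on inputs (t1, t2): {out.1, out.3, t2.3} {out.2, t1.1, t1.3, t2.2} {t1.2} {t2.1} (out.j = stage outer ports)
through w2, on inputs (t4, t1, t2, t3): {out.1} {out.2} {out.3} {t1.1, t1.3, t2.2, t4.2} {t1.2} {t2.1} {t2.3, t3.1} {t3.2} {t3.3} {t4.1} {t4.3} (out.j = stage outer ports)


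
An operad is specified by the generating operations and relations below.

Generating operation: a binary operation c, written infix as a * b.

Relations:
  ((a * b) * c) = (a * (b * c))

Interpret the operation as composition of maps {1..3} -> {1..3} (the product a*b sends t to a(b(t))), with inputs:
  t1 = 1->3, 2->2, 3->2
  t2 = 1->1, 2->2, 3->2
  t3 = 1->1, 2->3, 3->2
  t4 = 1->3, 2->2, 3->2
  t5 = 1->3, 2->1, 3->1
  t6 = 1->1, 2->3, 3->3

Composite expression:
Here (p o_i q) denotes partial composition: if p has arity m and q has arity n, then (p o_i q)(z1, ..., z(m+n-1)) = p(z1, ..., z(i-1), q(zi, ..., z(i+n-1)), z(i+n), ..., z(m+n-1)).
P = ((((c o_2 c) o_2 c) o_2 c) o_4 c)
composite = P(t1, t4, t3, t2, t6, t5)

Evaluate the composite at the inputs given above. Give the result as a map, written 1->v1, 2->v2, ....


1->2, 2->2, 3->2


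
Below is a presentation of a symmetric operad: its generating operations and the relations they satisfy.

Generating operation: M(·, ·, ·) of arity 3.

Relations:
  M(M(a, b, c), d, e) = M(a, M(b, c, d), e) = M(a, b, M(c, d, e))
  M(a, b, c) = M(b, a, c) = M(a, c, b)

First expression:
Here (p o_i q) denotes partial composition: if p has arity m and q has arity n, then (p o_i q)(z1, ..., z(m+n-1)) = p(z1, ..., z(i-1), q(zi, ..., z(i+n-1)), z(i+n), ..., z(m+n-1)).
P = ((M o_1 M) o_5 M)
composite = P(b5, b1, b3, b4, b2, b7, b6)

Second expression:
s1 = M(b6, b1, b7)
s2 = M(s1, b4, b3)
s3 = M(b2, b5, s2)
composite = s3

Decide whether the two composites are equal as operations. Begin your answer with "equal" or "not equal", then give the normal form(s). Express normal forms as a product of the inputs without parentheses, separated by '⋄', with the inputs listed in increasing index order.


Reducing the first expression gives b1 ⋄ b2 ⋄ b3 ⋄ b4 ⋄ b5 ⋄ b6 ⋄ b7
Reducing the second expression gives b1 ⋄ b2 ⋄ b3 ⋄ b4 ⋄ b5 ⋄ b6 ⋄ b7
One common form — equal.

equal — both sides give b1 ⋄ b2 ⋄ b3 ⋄ b4 ⋄ b5 ⋄ b6 ⋄ b7


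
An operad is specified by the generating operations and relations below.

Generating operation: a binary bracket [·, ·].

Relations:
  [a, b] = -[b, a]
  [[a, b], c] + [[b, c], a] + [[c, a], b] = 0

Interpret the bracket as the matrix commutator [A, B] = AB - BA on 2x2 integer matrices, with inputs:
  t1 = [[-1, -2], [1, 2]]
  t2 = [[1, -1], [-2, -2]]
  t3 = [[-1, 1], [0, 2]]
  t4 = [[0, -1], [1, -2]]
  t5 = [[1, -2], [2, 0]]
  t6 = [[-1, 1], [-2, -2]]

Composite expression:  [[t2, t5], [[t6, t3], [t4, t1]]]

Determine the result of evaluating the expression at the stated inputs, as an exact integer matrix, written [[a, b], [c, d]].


[t2, t5] = [[-6, -5], [-8, 6]]
[t6, t3] = [[2, 4], [6, -2]]
[t4, t1] = [[1, -7], [-5, -1]]
[[t6, t3], [t4, t1]] = [[22, -36], [32, -22]]
[[t2, t5], [[t6, t3], [t4, t1]]] = [[-448, 652], [32, 448]]

[[-448, 652], [32, 448]]


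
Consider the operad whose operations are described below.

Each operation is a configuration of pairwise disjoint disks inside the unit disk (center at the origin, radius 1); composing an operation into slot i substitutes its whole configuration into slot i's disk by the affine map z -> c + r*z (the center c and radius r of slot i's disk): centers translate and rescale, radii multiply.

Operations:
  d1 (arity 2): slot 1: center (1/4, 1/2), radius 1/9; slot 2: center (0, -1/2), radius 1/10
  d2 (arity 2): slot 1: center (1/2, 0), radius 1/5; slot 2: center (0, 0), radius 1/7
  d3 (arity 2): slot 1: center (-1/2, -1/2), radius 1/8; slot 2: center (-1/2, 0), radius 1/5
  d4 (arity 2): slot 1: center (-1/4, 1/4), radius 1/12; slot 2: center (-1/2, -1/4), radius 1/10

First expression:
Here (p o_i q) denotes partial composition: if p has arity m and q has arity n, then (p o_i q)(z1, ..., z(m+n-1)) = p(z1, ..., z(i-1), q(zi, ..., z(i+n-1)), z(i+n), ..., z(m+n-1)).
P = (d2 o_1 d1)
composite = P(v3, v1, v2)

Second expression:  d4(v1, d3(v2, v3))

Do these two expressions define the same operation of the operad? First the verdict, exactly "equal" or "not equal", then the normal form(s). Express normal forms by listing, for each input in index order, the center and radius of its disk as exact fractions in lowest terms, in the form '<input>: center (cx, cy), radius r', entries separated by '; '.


The first expression, normalized: v1: center (1/2, -1/10), radius 1/50; v2: center (0, 0), radius 1/7; v3: center (11/20, 1/10), radius 1/45
The second expression, normalized: v1: center (-1/4, 1/4), radius 1/12; v2: center (-11/20, -3/10), radius 1/80; v3: center (-11/20, -1/4), radius 1/50
The forms do not match — not equal.

not equal — first v1: center (1/2, -1/10), radius 1/50; v2: center (0, 0), radius 1/7; v3: center (11/20, 1/10), radius 1/45, second v1: center (-1/4, 1/4), radius 1/12; v2: center (-11/20, -3/10), radius 1/80; v3: center (-11/20, -1/4), radius 1/50


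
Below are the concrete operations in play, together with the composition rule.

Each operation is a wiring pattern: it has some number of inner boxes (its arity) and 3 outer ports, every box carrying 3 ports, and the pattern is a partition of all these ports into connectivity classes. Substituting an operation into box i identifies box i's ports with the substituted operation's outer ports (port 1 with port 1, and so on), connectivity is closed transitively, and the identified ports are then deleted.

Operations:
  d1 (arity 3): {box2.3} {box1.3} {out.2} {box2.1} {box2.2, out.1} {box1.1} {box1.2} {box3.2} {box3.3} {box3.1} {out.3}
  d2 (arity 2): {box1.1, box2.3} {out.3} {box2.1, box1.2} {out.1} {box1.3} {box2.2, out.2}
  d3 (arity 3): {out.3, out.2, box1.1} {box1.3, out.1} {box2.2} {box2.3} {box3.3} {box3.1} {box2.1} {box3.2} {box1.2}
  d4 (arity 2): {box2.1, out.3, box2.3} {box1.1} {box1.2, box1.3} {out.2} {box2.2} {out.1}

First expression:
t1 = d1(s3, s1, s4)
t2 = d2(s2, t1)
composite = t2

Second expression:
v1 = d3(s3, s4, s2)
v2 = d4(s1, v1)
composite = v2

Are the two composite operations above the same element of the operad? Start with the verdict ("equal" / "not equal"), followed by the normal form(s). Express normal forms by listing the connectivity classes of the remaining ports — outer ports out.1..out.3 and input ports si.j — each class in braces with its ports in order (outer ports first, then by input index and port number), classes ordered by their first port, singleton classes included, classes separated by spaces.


not equal; first: {out.1} {out.2} {out.3} {s1.1} {s1.2, s2.2} {s1.3} {s2.1} {s2.3} {s3.1} {s3.2} {s3.3} {s4.1} {s4.2} {s4.3}; second: {out.1} {out.2} {out.3, s3.1, s3.3} {s1.1} {s1.2, s1.3} {s2.1} {s2.2} {s2.3} {s3.2} {s4.1} {s4.2} {s4.3}

Reducing the first expression gives {out.1} {out.2} {out.3} {s1.1} {s1.2, s2.2} {s1.3} {s2.1} {s2.3} {s3.1} {s3.2} {s3.3} {s4.1} {s4.2} {s4.3}
Reducing the second expression gives {out.1} {out.2} {out.3, s3.1, s3.3} {s1.1} {s1.2, s1.3} {s2.1} {s2.2} {s2.3} {s3.2} {s4.1} {s4.2} {s4.3}
Different reductions; not equal.
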